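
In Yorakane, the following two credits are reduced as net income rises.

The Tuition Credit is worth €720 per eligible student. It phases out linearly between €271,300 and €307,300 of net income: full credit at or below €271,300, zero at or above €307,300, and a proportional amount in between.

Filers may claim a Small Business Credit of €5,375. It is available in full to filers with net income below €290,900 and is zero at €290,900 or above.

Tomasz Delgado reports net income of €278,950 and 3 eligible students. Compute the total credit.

€7,076

Tuition Credit: base = 3 × €720 = €2,160. €278,950 is €7,650 into a €36,000 phase-out range, leaving 28,350/36,000 of the credit: €2,160 × 28,350/36,000 = €1,701.
Small Business Credit: €278,950 is below the €290,900 cutoff, so the full €5,375 applies.
Total: €1,701 + €5,375 = €7,076.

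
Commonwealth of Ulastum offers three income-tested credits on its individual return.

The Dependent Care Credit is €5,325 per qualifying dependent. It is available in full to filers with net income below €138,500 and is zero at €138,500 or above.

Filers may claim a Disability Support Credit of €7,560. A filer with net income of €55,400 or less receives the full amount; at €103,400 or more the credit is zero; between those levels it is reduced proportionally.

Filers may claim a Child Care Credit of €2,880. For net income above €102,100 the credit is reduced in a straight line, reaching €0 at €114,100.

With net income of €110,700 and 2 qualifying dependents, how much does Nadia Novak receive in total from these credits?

Dependent Care Credit: base = 2 × €5,325 = €10,650. €110,700 is below the €138,500 cutoff, so the full €10,650 applies.
Disability Support Credit: €110,700 is at or above €103,400, so the credit is €0.
Child Care Credit: €110,700 is €8,600 into a €12,000 phase-out range, leaving 3,400/12,000 of the credit: €2,880 × 3,400/12,000 = €816.
Total: €10,650 + €0 + €816 = €11,466.

€11,466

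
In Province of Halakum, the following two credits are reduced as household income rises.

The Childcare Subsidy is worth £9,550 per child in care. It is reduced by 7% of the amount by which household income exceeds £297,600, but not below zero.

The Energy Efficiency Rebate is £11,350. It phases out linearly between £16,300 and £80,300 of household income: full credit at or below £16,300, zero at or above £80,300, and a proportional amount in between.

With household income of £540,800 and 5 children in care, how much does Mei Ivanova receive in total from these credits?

£30,726

Childcare Subsidy: base = 5 × £9,550 = £47,750. 7% of the £243,200 excess over £297,600 is £17,024; credit = £47,750 − £17,024 = £30,726.
Energy Efficiency Rebate: £540,800 is at or above £80,300, so the credit is £0.
Total: £30,726 + £0 = £30,726.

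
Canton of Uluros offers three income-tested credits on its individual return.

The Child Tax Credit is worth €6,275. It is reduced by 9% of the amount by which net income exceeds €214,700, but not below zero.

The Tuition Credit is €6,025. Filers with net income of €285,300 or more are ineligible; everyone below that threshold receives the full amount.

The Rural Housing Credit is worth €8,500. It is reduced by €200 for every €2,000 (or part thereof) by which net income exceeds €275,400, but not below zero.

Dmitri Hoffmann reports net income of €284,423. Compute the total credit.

€13,525

Child Tax Credit: 9% of the €69,723 excess over €214,700 is €6,275.07 ≥ base, so the credit is €0.
Tuition Credit: €284,423 is below the €285,300 cutoff, so the full €6,025 applies.
Rural Housing Credit: income exceeds €275,400 by €9,023, which is 5 full-or-partial €2,000 increments; reduction = 5 × €200 = €1,000, leaving €7,500.
Total: €0 + €6,025 + €7,500 = €13,525.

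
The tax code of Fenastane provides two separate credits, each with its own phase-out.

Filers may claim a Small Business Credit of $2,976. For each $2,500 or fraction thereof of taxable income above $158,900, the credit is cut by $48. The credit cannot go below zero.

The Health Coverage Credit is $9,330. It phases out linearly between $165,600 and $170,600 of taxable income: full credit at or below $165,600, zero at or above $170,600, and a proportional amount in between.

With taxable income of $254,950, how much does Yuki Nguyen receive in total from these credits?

Small Business Credit: income exceeds $158,900 by $96,050, which is 39 full-or-partial $2,500 increments; reduction = 39 × $48 = $1,872, leaving $1,104.
Health Coverage Credit: $254,950 is at or above $170,600, so the credit is $0.
Total: $1,104 + $0 = $1,104.

$1,104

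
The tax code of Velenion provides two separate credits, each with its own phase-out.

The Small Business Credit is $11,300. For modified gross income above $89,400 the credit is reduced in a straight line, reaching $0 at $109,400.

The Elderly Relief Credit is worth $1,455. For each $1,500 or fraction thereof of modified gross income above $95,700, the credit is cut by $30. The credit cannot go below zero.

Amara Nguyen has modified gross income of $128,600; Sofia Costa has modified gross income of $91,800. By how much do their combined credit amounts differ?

Amara ($128,600): Small Business Credit: $128,600 is at or above $109,400, so the credit is $0. Elderly Relief Credit: income exceeds $95,700 by $32,900, which is 22 full-or-partial $1,500 increments; reduction = 22 × $30 = $660, leaving $795. total $0 + $795 = $795
Sofia ($91,800): Small Business Credit: $91,800 is $2,400 into a $20,000 phase-out range, leaving 17,600/20,000 of the credit: $11,300 × 17,600/20,000 = $9,944. Elderly Relief Credit: $91,800 is at or below the $95,700 threshold, so the full $1,455 applies. total $9,944 + $1,455 = $11,399
Difference: |$795 − $11,399| = $10,604.

$10,604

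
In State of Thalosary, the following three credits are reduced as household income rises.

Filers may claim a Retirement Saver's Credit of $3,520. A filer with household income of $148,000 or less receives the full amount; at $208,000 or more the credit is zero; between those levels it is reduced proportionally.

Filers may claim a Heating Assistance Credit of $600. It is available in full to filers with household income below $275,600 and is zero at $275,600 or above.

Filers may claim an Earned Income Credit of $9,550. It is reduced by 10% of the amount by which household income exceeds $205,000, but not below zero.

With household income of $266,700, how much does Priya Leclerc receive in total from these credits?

Retirement Saver's Credit: $266,700 is at or above $208,000, so the credit is $0.
Heating Assistance Credit: $266,700 is below the $275,600 cutoff, so the full $600 applies.
Earned Income Credit: 10% of the $61,700 excess over $205,000 is $6,170; credit = $9,550 − $6,170 = $3,380.
Total: $0 + $600 + $3,380 = $3,980.

$3,980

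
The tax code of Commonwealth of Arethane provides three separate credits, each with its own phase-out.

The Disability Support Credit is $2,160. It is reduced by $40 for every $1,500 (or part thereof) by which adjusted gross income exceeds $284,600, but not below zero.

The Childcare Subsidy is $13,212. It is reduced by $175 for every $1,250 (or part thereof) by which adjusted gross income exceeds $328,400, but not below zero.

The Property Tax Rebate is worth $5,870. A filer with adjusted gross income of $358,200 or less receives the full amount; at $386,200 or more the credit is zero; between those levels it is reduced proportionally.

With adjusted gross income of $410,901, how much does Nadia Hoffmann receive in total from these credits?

Disability Support Credit: income exceeds $284,600 by $126,301 → 85 increments × $40 = $3,400 ≥ base, so the credit is $0.
Childcare Subsidy: income exceeds $328,400 by $82,501, which is 67 full-or-partial $1,250 increments; reduction = 67 × $175 = $11,725, leaving $1,487.
Property Tax Rebate: $410,901 is at or above $386,200, so the credit is $0.
Total: $0 + $1,487 + $0 = $1,487.

$1,487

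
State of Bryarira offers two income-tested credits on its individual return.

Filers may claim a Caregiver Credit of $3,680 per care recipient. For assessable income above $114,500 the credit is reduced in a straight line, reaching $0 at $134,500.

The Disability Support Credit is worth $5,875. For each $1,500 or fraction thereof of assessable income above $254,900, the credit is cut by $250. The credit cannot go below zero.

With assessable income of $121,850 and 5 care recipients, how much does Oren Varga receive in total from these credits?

$17,513

Caregiver Credit: base = 5 × $3,680 = $18,400. $121,850 is $7,350 into a $20,000 phase-out range, leaving 12,650/20,000 of the credit: $18,400 × 12,650/20,000 = $11,638.
Disability Support Credit: $121,850 is at or below the $254,900 threshold, so the full $5,875 applies.
Total: $11,638 + $5,875 = $17,513.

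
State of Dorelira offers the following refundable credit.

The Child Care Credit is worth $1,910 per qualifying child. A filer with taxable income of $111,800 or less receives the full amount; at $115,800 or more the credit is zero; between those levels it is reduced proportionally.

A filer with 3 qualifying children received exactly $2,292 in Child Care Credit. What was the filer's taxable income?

$114,200

Full credit = 3 × $1,910 = $5,730.
$2,292 is 2,292/5,730 of the full $5,730, so 3,438/5,730 of the $4,000 range has been used: income = $111,800 + $4,000 × 3,438/5,730 = $114,200.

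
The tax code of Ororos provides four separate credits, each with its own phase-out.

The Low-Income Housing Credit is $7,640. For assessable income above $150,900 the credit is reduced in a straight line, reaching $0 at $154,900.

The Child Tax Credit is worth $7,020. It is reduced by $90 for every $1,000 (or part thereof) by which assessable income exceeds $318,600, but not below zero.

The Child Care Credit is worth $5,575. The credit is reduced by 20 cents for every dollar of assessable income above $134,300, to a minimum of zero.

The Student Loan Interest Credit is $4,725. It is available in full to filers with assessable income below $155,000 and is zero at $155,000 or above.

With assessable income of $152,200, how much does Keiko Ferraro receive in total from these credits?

$18,897

Low-Income Housing Credit: $152,200 is $1,300 into a $4,000 phase-out range, leaving 2,700/4,000 of the credit: $7,640 × 2,700/4,000 = $5,157.
Child Tax Credit: $152,200 is at or below the $318,600 threshold, so the full $7,020 applies.
Child Care Credit: 20% of the $17,900 excess over $134,300 is $3,580; credit = $5,575 − $3,580 = $1,995.
Student Loan Interest Credit: $152,200 is below the $155,000 cutoff, so the full $4,725 applies.
Total: $5,157 + $7,020 + $1,995 + $4,725 = $18,897.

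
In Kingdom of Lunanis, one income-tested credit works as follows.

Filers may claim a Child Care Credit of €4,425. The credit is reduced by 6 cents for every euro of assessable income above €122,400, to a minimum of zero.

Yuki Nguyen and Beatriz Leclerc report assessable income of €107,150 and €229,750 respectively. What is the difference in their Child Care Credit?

€4,425

Yuki (€107,150): Child Care Credit: €107,150 is at or below the €122,400 threshold, so the full €4,425 applies.
Beatriz (€229,750): Child Care Credit: 6% of the €107,350 excess over €122,400 is €6,441 ≥ base, so the credit is €0.
Difference: |€4,425 − €0| = €4,425.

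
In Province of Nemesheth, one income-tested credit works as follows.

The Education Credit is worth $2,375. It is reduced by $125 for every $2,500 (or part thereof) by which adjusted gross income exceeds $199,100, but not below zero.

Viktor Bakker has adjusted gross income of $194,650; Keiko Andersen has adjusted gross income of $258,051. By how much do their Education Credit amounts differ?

Viktor ($194,650): Education Credit: $194,650 is at or below the $199,100 threshold, so the full $2,375 applies.
Keiko ($258,051): Education Credit: income exceeds $199,100 by $58,951 → 24 increments × $125 = $3,000 ≥ base, so the credit is $0.
Difference: |$2,375 − $0| = $2,375.

$2,375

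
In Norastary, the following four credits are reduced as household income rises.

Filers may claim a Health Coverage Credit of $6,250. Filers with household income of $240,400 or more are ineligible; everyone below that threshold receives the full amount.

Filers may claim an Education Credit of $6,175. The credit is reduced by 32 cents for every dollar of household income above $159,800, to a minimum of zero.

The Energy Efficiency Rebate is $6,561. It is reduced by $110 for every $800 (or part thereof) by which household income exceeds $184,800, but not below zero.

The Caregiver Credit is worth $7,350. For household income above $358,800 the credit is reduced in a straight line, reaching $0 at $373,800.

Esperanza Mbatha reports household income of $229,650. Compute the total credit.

Health Coverage Credit: $229,650 is below the $240,400 cutoff, so the full $6,250 applies.
Education Credit: 32% of the $69,850 excess over $159,800 is $22,352 ≥ base, so the credit is $0.
Energy Efficiency Rebate: income exceeds $184,800 by $44,850, which is 57 full-or-partial $800 increments; reduction = 57 × $110 = $6,270, leaving $291.
Caregiver Credit: $229,650 is at or below the $358,800 threshold, so the full $7,350 applies.
Total: $6,250 + $0 + $291 + $7,350 = $13,891.

$13,891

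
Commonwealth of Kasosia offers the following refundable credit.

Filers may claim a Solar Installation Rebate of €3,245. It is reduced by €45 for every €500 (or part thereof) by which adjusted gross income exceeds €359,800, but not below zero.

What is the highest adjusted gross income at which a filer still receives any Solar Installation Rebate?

€395,800

After 72 increments the reduction is 72 × €45 = €3,240, leaving €5; one more increment wipes it out. Increment 72 ends at excess 72 × €500 = €36,000, so the highest qualifying income is €359,800 + €36,000 = €395,800.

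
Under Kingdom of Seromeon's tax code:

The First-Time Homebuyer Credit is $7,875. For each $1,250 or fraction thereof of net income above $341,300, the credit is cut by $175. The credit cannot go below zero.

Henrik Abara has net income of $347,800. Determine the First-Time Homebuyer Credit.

First-Time Homebuyer Credit: income exceeds $341,300 by $6,500, which is 6 full-or-partial $1,250 increments; reduction = 6 × $175 = $1,050, leaving $6,825.

$6,825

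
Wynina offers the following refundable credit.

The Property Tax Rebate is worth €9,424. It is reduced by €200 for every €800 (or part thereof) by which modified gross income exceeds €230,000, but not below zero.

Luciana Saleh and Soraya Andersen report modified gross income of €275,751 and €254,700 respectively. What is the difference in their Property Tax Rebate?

€3,224

Luciana (€275,751): Property Tax Rebate: income exceeds €230,000 by €45,751 → 58 increments × €200 = €11,600 ≥ base, so the credit is €0.
Soraya (€254,700): Property Tax Rebate: income exceeds €230,000 by €24,700, which is 31 full-or-partial €800 increments; reduction = 31 × €200 = €6,200, leaving €3,224.
Difference: |€0 − €3,224| = €3,224.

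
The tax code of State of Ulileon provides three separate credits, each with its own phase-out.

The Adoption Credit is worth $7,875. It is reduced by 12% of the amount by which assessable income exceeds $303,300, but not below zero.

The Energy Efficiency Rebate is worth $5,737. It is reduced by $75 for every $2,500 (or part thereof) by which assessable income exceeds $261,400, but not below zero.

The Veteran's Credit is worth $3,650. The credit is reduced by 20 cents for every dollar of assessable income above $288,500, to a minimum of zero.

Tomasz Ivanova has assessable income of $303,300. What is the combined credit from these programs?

Adoption Credit: $303,300 is at or below the $303,300 threshold, so the full $7,875 applies.
Energy Efficiency Rebate: income exceeds $261,400 by $41,900, which is 17 full-or-partial $2,500 increments; reduction = 17 × $75 = $1,275, leaving $4,462.
Veteran's Credit: 20% of the $14,800 excess over $288,500 is $2,960; credit = $3,650 − $2,960 = $690.
Total: $7,875 + $4,462 + $690 = $13,027.

$13,027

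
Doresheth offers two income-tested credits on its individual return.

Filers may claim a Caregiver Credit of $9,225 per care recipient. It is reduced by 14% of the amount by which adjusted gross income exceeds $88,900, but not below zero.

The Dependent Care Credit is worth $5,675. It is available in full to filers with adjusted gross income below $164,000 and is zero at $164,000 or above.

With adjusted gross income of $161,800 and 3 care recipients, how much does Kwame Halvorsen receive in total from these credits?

Caregiver Credit: base = 3 × $9,225 = $27,675. 14% of the $72,900 excess over $88,900 is $10,206; credit = $27,675 − $10,206 = $17,469.
Dependent Care Credit: $161,800 is below the $164,000 cutoff, so the full $5,675 applies.
Total: $17,469 + $5,675 = $23,144.

$23,144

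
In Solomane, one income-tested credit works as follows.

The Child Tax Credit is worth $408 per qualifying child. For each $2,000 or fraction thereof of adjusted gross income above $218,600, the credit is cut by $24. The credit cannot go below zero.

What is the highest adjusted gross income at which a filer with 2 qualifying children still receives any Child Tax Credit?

$284,600

Full credit = 2 × $408 = $816.
After 33 increments the reduction is 33 × $24 = $792, leaving $24; one more increment wipes it out. Increment 33 ends at excess 33 × $2,000 = $66,000, so the highest qualifying income is $218,600 + $66,000 = $284,600.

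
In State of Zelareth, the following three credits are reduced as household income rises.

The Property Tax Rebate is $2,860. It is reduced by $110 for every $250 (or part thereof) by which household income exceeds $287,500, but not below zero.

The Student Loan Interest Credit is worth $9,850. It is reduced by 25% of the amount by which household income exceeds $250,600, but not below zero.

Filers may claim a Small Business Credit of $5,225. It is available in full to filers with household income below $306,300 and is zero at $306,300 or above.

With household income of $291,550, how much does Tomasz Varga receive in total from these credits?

Property Tax Rebate: income exceeds $287,500 by $4,050, which is 17 full-or-partial $250 increments; reduction = 17 × $110 = $1,870, leaving $990.
Student Loan Interest Credit: 25% of the $40,950 excess over $250,600 is $10,237.50 ≥ base, so the credit is $0.
Small Business Credit: $291,550 is below the $306,300 cutoff, so the full $5,225 applies.
Total: $990 + $0 + $5,225 = $6,215.

$6,215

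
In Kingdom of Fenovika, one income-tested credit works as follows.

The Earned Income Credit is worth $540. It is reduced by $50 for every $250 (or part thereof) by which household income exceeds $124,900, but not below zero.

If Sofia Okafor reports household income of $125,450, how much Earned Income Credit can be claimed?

$390

Earned Income Credit: income exceeds $124,900 by $550, which is 3 full-or-partial $250 increments; reduction = 3 × $50 = $150, leaving $390.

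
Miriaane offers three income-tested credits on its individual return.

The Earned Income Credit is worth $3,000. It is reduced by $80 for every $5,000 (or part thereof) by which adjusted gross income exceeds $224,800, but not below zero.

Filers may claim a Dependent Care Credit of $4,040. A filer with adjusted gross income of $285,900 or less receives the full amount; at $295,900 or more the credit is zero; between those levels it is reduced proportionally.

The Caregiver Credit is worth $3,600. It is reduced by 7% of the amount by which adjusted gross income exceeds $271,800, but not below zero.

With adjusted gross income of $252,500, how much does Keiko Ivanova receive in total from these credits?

Earned Income Credit: income exceeds $224,800 by $27,700, which is 6 full-or-partial $5,000 increments; reduction = 6 × $80 = $480, leaving $2,520.
Dependent Care Credit: $252,500 is at or below the $285,900 threshold, so the full $4,040 applies.
Caregiver Credit: $252,500 is at or below the $271,800 threshold, so the full $3,600 applies.
Total: $2,520 + $4,040 + $3,600 = $10,160.

$10,160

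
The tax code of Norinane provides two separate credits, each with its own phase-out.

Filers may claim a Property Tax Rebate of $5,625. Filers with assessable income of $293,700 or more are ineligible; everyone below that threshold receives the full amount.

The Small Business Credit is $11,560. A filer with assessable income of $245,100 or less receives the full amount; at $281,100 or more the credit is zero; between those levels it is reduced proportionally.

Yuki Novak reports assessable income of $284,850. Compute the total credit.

Property Tax Rebate: $284,850 is below the $293,700 cutoff, so the full $5,625 applies.
Small Business Credit: $284,850 is at or above $281,100, so the credit is $0.
Total: $5,625 + $0 = $5,625.

$5,625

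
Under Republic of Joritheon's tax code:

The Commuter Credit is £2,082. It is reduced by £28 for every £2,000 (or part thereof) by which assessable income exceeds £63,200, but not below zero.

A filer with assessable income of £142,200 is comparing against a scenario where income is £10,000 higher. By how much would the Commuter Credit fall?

£140

At £142,200 — income exceeds £63,200 by £79,000, which is 40 full-or-partial £2,000 increments; reduction = 40 × £28 = £1,120, leaving £962.
At £152,200 — income exceeds £63,200 by £89,000, which is 45 full-or-partial £2,000 increments; reduction = 45 × £28 = £1,260, leaving £822.
Lost: £962 − £822 = £140.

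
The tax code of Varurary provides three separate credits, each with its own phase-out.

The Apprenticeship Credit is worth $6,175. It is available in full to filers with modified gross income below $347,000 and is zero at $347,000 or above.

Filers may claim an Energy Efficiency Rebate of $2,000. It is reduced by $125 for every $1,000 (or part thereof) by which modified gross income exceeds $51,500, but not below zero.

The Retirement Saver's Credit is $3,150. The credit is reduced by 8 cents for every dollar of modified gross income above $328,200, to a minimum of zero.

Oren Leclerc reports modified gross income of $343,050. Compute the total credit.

$8,137

Apprenticeship Credit: $343,050 is below the $347,000 cutoff, so the full $6,175 applies.
Energy Efficiency Rebate: income exceeds $51,500 by $291,550 → 292 increments × $125 = $36,500 ≥ base, so the credit is $0.
Retirement Saver's Credit: 8% of the $14,850 excess over $328,200 is $1,188; credit = $3,150 − $1,188 = $1,962.
Total: $6,175 + $0 + $1,962 = $8,137.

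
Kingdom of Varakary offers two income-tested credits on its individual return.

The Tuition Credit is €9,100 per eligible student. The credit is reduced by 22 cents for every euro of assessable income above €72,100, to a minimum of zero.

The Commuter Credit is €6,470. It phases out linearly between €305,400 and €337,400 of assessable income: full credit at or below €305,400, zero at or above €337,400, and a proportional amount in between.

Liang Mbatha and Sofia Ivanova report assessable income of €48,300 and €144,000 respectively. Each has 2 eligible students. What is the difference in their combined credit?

€15,818

Liang (€48,300): Tuition Credit: base = 2 × €9,100 = €18,200. €48,300 is at or below the €72,100 threshold, so the full €18,200 applies. Commuter Credit: €48,300 is at or below the €305,400 threshold, so the full €6,470 applies. total €18,200 + €6,470 = €24,670
Sofia (€144,000): Tuition Credit: base = 2 × €9,100 = €18,200. 22% of the €71,900 excess over €72,100 is €15,818; credit = €18,200 − €15,818 = €2,382. Commuter Credit: €144,000 is at or below the €305,400 threshold, so the full €6,470 applies. total €2,382 + €6,470 = €8,852
Difference: |€24,670 − €8,852| = €15,818.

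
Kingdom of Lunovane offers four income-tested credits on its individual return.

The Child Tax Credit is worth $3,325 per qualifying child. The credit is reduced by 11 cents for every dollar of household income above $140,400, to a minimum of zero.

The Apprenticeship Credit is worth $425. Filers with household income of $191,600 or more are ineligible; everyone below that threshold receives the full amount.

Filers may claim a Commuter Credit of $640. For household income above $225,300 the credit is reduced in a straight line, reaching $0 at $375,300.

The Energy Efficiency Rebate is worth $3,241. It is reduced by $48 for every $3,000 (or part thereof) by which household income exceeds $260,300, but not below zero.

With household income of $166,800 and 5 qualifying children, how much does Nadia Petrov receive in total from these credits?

Child Tax Credit: base = 5 × $3,325 = $16,625. 11% of the $26,400 excess over $140,400 is $2,904; credit = $16,625 − $2,904 = $13,721.
Apprenticeship Credit: $166,800 is below the $191,600 cutoff, so the full $425 applies.
Commuter Credit: $166,800 is at or below the $225,300 threshold, so the full $640 applies.
Energy Efficiency Rebate: $166,800 is at or below the $260,300 threshold, so the full $3,241 applies.
Total: $13,721 + $425 + $640 + $3,241 = $18,027.

$18,027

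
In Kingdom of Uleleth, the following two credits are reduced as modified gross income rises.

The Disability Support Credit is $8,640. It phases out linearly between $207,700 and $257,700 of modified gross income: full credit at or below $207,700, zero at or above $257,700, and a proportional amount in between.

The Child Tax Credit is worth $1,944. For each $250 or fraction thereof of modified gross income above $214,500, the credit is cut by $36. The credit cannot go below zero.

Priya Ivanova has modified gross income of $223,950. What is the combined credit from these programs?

Disability Support Credit: $223,950 is $16,250 into a $50,000 phase-out range, leaving 33,750/50,000 of the credit: $8,640 × 33,750/50,000 = $5,832.
Child Tax Credit: income exceeds $214,500 by $9,450, which is 38 full-or-partial $250 increments; reduction = 38 × $36 = $1,368, leaving $576.
Total: $5,832 + $576 = $6,408.

$6,408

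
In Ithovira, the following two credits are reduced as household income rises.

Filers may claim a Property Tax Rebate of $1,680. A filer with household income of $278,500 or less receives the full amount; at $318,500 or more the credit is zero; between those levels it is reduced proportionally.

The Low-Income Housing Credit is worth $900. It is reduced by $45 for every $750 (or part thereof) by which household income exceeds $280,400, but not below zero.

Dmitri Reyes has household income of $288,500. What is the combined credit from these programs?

$1,665

Property Tax Rebate: $288,500 is $10,000 into a $40,000 phase-out range, leaving 30,000/40,000 of the credit: $1,680 × 30,000/40,000 = $1,260.
Low-Income Housing Credit: income exceeds $280,400 by $8,100, which is 11 full-or-partial $750 increments; reduction = 11 × $45 = $495, leaving $405.
Total: $1,260 + $405 = $1,665.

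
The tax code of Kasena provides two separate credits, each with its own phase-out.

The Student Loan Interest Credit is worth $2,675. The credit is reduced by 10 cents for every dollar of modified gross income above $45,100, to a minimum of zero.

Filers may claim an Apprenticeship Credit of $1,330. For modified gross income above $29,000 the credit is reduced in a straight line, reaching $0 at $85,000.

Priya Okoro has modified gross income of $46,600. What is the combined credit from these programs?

Student Loan Interest Credit: 10% of the $1,500 excess over $45,100 is $150; credit = $2,675 − $150 = $2,525.
Apprenticeship Credit: $46,600 is $17,600 into a $56,000 phase-out range, leaving 38,400/56,000 of the credit: $1,330 × 38,400/56,000 = $912.
Total: $2,525 + $912 = $3,437.

$3,437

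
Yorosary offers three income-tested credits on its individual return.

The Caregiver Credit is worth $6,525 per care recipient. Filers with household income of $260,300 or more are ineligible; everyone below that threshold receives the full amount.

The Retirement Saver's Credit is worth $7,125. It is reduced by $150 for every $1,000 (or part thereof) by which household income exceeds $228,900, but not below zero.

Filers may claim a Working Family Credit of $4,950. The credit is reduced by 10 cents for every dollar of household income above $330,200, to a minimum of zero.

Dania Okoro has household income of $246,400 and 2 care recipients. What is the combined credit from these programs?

Caregiver Credit: base = 2 × $6,525 = $13,050. $246,400 is below the $260,300 cutoff, so the full $13,050 applies.
Retirement Saver's Credit: income exceeds $228,900 by $17,500, which is 18 full-or-partial $1,000 increments; reduction = 18 × $150 = $2,700, leaving $4,425.
Working Family Credit: $246,400 is at or below the $330,200 threshold, so the full $4,950 applies.
Total: $13,050 + $4,425 + $4,950 = $22,425.

$22,425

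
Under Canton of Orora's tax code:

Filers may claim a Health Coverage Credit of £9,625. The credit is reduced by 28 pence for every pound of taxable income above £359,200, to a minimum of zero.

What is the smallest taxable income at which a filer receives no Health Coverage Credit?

£393,575

The credit falls by 28% of each pound above £359,200, so it reaches zero when the excess is £9,625 / 28% = £34,375: income = £359,200 + £34,375 = £393,575.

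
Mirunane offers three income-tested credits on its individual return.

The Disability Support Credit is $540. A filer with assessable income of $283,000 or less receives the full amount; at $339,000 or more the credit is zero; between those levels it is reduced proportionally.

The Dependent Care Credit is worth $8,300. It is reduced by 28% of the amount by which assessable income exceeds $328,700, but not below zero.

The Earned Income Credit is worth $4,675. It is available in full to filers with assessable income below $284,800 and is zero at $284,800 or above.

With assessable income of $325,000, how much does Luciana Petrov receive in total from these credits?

Disability Support Credit: $325,000 is $42,000 into a $56,000 phase-out range, leaving 14,000/56,000 of the credit: $540 × 14,000/56,000 = $135.
Dependent Care Credit: $325,000 is at or below the $328,700 threshold, so the full $8,300 applies.
Earned Income Credit: $325,000 meets or exceeds the $284,800 cutoff, so the credit is $0.
Total: $135 + $8,300 + $0 = $8,435.

$8,435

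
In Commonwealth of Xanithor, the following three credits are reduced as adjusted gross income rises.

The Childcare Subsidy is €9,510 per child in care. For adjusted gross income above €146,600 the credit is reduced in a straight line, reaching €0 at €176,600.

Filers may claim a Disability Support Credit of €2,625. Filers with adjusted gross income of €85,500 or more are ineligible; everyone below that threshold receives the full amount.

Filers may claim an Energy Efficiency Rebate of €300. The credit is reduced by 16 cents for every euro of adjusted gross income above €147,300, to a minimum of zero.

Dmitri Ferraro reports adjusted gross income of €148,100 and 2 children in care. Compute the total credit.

Childcare Subsidy: base = 2 × €9,510 = €19,020. €148,100 is €1,500 into a €30,000 phase-out range, leaving 28,500/30,000 of the credit: €19,020 × 28,500/30,000 = €18,069.
Disability Support Credit: €148,100 meets or exceeds the €85,500 cutoff, so the credit is €0.
Energy Efficiency Rebate: 16% of the €800 excess over €147,300 is €128; credit = €300 − €128 = €172.
Total: €18,069 + €0 + €172 = €18,241.

€18,241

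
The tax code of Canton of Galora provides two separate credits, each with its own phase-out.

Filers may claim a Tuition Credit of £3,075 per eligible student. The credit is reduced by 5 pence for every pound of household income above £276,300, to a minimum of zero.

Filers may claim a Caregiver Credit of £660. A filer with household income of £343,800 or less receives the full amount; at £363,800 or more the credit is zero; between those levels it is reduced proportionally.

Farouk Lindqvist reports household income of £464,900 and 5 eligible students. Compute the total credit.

Tuition Credit: base = 5 × £3,075 = £15,375. 5% of the £188,600 excess over £276,300 is £9,430; credit = £15,375 − £9,430 = £5,945.
Caregiver Credit: £464,900 is at or above £363,800, so the credit is £0.
Total: £5,945 + £0 = £5,945.

£5,945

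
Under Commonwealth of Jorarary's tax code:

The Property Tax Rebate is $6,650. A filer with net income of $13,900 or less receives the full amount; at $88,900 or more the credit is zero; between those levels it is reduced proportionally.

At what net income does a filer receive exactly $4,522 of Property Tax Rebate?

$4,522 is 4,522/6,650 of the full $6,650, so 2,128/6,650 of the $75,000 range has been used: income = $13,900 + $75,000 × 2,128/6,650 = $37,900.

$37,900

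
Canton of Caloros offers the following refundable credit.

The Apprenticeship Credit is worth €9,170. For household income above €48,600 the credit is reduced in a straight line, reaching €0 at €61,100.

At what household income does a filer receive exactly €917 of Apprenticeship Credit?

€59,850

€917 is 917/9,170 of the full €9,170, so 8,253/9,170 of the €12,500 range has been used: income = €48,600 + €12,500 × 8,253/9,170 = €59,850.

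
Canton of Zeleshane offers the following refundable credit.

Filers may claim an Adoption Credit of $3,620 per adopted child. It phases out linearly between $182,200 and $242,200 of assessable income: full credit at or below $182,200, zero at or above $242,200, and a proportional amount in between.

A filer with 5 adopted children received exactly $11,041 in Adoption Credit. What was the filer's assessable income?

$205,600

Full credit = 5 × $3,620 = $18,100.
$11,041 is 11,041/18,100 of the full $18,100, so 7,059/18,100 of the $60,000 range has been used: income = $182,200 + $60,000 × 7,059/18,100 = $205,600.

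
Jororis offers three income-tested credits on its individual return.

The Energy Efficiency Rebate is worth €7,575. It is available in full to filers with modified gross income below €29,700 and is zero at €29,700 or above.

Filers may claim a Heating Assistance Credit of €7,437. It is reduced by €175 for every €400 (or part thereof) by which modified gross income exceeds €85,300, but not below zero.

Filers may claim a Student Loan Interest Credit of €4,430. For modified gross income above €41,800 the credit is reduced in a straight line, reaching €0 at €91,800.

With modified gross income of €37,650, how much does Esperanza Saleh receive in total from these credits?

Energy Efficiency Rebate: €37,650 meets or exceeds the €29,700 cutoff, so the credit is €0.
Heating Assistance Credit: €37,650 is at or below the €85,300 threshold, so the full €7,437 applies.
Student Loan Interest Credit: €37,650 is at or below the €41,800 threshold, so the full €4,430 applies.
Total: €0 + €7,437 + €4,430 = €11,867.

€11,867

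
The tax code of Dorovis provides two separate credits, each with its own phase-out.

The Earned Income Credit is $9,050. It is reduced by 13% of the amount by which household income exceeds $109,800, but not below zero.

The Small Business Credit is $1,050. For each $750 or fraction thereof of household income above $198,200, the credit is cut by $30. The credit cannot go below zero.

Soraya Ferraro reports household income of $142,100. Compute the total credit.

Earned Income Credit: 13% of the $32,300 excess over $109,800 is $4,199; credit = $9,050 − $4,199 = $4,851.
Small Business Credit: $142,100 is at or below the $198,200 threshold, so the full $1,050 applies.
Total: $4,851 + $1,050 = $5,901.

$5,901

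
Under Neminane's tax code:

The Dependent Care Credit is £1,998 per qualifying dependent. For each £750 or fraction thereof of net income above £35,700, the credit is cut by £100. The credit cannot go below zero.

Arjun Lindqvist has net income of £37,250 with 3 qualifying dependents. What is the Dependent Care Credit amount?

Dependent Care Credit: base = 3 × £1,998 = £5,994. income exceeds £35,700 by £1,550, which is 3 full-or-partial £750 increments; reduction = 3 × £100 = £300, leaving £5,694.

£5,694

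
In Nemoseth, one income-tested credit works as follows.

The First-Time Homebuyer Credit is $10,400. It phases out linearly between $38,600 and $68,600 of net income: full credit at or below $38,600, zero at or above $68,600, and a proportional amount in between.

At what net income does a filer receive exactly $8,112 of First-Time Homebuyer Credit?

$45,200

$8,112 is 8,112/10,400 of the full $10,400, so 2,288/10,400 of the $30,000 range has been used: income = $38,600 + $30,000 × 2,288/10,400 = $45,200.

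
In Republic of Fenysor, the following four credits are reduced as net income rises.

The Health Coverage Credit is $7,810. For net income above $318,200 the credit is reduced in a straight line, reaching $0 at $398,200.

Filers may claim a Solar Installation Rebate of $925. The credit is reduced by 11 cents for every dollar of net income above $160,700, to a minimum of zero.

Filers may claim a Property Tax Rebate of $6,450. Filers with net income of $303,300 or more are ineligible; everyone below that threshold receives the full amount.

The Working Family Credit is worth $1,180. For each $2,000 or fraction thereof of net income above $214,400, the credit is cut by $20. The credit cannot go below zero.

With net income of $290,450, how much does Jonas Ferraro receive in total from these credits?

$14,660

Health Coverage Credit: $290,450 is at or below the $318,200 threshold, so the full $7,810 applies.
Solar Installation Rebate: 11% of the $129,750 excess over $160,700 is $14,272.50 ≥ base, so the credit is $0.
Property Tax Rebate: $290,450 is below the $303,300 cutoff, so the full $6,450 applies.
Working Family Credit: income exceeds $214,400 by $76,050, which is 39 full-or-partial $2,000 increments; reduction = 39 × $20 = $780, leaving $400.
Total: $7,810 + $0 + $6,450 + $400 = $14,660.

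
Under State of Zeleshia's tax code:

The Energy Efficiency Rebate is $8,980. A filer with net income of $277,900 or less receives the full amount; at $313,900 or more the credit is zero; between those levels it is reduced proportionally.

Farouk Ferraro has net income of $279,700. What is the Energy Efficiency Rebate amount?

Energy Efficiency Rebate: $279,700 is $1,800 into a $36,000 phase-out range, leaving 34,200/36,000 of the credit: $8,980 × 34,200/36,000 = $8,531.

$8,531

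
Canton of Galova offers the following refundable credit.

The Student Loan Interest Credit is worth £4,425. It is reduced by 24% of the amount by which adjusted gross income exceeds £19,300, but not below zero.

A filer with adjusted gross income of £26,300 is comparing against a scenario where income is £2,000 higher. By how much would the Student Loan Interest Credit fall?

At £26,300 — 24% of the £7,000 excess over £19,300 is £1,680; credit = £4,425 − £1,680 = £2,745.
At £28,300 — 24% of the £9,000 excess over £19,300 is £2,160; credit = £4,425 − £2,160 = £2,265.
Lost: £2,745 − £2,265 = £480.

£480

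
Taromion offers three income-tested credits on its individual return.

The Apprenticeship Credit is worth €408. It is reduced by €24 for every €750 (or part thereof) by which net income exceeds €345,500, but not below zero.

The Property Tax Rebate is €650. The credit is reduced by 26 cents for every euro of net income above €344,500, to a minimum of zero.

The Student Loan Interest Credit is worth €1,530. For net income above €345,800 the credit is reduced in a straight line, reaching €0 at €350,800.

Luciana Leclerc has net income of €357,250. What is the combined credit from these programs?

Apprenticeship Credit: income exceeds €345,500 by €11,750, which is 16 full-or-partial €750 increments; reduction = 16 × €24 = €384, leaving €24.
Property Tax Rebate: 26% of the €12,750 excess over €344,500 is €3,315 ≥ base, so the credit is €0.
Student Loan Interest Credit: €357,250 is at or above €350,800, so the credit is €0.
Total: €24 + €0 + €0 = €24.

€24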